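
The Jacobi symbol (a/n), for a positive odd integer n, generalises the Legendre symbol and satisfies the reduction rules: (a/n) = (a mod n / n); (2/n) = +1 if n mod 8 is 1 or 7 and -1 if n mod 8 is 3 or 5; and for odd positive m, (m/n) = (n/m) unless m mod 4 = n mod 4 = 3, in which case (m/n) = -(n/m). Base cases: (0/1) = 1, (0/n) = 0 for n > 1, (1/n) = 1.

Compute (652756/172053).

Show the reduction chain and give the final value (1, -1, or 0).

(652756/172053): 652756 mod 172053 = 136597, so (652756/172053) = (136597/172053)
flip (136597/172053) -> (172053/136597): both odd, 136597 mod 4 = 1, 172053 mod 4 = 1, so the flip contributes +1; sign now +1
(172053/136597): 172053 mod 136597 = 35456, so (172053/136597) = (35456/136597)
factor out 2^7: 35456 = 2^7·277; with 136597 mod 8 = 5, (2/136597) = -1; sign now -1; continue with (277/136597)
flip (277/136597) -> (136597/277): both odd, 277 mod 4 = 1, 136597 mod 4 = 1, so the flip contributes +1; sign now -1
(136597/277): 136597 mod 277 = 36, so (136597/277) = (36/277)
factor out 2^2: 36 = 2^2·9; with 277 mod 8 = 5, (2/277) = -1; sign now -1; continue with (9/277)
flip (9/277) -> (277/9): both odd, 9 mod 4 = 1, 277 mod 4 = 1, so the flip contributes +1; sign now -1
(277/9): 277 mod 9 = 7, so (277/9) = (7/9)
flip (7/9) -> (9/7): both odd, 7 mod 4 = 3, 9 mod 4 = 1, so the flip contributes +1; sign now -1
(9/7): 9 mod 7 = 2, so (9/7) = (2/7)
factor out 2^1: 2 = 2^1·1; with 7 mod 8 = 7, (2/7) = +1; sign now -1; continue with (1/7)
reached (1/7) = 1, so the symbol is -1

-1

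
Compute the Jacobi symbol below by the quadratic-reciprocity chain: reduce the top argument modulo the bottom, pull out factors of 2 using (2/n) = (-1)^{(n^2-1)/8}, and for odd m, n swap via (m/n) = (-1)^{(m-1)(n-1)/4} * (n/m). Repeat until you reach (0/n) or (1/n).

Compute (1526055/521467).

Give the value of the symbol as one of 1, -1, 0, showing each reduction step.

1

(1526055/521467) = (483121/521467)   [reduce mod 521467]
reciprocity: (483121/521467) = +1·(521467/483121) since 483121 mod 4 = 1, 521467 mod 4 = 3; sign now +1
(521467/483121) = (38346/483121)   [reduce mod 483121]
38346 = 2^1·19173; (2/483121) = +1 since 483121 mod 8 = 1, so (38346/483121) = (+1)^1·(19173/483121); sign now +1
reciprocity: (19173/483121) = +1·(483121/19173) since 19173 mod 4 = 1, 483121 mod 4 = 1; sign now +1
(483121/19173) = (3796/19173)   [reduce mod 19173]
3796 = 2^2·949; (2/19173) = -1 since 19173 mod 8 = 5, so (3796/19173) = (-1)^2·(949/19173); sign now +1
reciprocity: (949/19173) = +1·(19173/949) since 949 mod 4 = 1, 19173 mod 4 = 1; sign now +1
(19173/949) = (193/949)   [reduce mod 949]
reciprocity: (193/949) = +1·(949/193) since 193 mod 4 = 1, 949 mod 4 = 1; sign now +1
(949/193) = (177/193)   [reduce mod 193]
reciprocity: (177/193) = +1·(193/177) since 177 mod 4 = 1, 193 mod 4 = 1; sign now +1
(193/177) = (16/177)   [reduce mod 177]
16 = 2^4·1; (2/177) = +1 since 177 mod 8 = 1, so (16/177) = (+1)^4·(1/177); sign now +1
(1/177) = 1; final value = sign = +1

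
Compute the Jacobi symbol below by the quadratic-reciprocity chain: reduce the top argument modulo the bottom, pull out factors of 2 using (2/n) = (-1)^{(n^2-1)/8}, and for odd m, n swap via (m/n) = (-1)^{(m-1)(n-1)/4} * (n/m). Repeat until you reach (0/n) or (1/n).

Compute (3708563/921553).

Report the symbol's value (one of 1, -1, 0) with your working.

(3708563/921553) = (22351/921553)   [reduce mod 921553]
reciprocity: (22351/921553) = +1·(921553/22351) since 22351 mod 4 = 3, 921553 mod 4 = 1; sign now +1
(921553/22351) = (5162/22351)   [reduce mod 22351]
5162 = 2^1·2581; (2/22351) = +1 since 22351 mod 8 = 7, so (5162/22351) = (+1)^1·(2581/22351); sign now +1
reciprocity: (2581/22351) = +1·(22351/2581) since 2581 mod 4 = 1, 22351 mod 4 = 3; sign now +1
(22351/2581) = (1703/2581)   [reduce mod 2581]
reciprocity: (1703/2581) = +1·(2581/1703) since 1703 mod 4 = 3, 2581 mod 4 = 1; sign now +1
(2581/1703) = (878/1703)   [reduce mod 1703]
878 = 2^1·439; (2/1703) = +1 since 1703 mod 8 = 7, so (878/1703) = (+1)^1·(439/1703); sign now +1
reciprocity: (439/1703) = -1·(1703/439) since 439 mod 4 = 3, 1703 mod 4 = 3; sign now -1
(1703/439) = (386/439)   [reduce mod 439]
386 = 2^1·193; (2/439) = +1 since 439 mod 8 = 7, so (386/439) = (+1)^1·(193/439); sign now -1
reciprocity: (193/439) = +1·(439/193) since 193 mod 4 = 1, 439 mod 4 = 3; sign now -1
(439/193) = (53/193)   [reduce mod 193]
reciprocity: (53/193) = +1·(193/53) since 53 mod 4 = 1, 193 mod 4 = 1; sign now -1
(193/53) = (34/53)   [reduce mod 53]
34 = 2^1·17; (2/53) = -1 since 53 mod 8 = 5, so (34/53) = (-1)^1·(17/53); sign now +1
reciprocity: (17/53) = +1·(53/17) since 17 mod 4 = 1, 53 mod 4 = 1; sign now +1
(53/17) = (2/17)   [reduce mod 17]
2 = 2^1·1; (2/17) = +1 since 17 mod 8 = 1, so (2/17) = (+1)^1·(1/17); sign now +1
(1/17) = 1; final value = sign = +1

1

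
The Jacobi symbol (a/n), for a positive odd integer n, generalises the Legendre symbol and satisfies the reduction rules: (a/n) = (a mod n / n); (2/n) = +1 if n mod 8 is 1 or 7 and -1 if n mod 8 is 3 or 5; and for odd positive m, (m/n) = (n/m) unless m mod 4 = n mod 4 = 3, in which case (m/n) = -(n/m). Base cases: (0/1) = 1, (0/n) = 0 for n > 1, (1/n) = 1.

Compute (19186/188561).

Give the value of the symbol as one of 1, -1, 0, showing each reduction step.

-1

factor out 2^1: 19186 = 2^1·9593; with 188561 mod 8 = 1, (2/188561) = +1; sign now +1; continue with (9593/188561)
flip (9593/188561) -> (188561/9593): both odd, 9593 mod 4 = 1, 188561 mod 4 = 1, so the flip contributes +1; sign now +1
(188561/9593): 188561 mod 9593 = 6294, so (188561/9593) = (6294/9593)
factor out 2^1: 6294 = 2^1·3147; with 9593 mod 8 = 1, (2/9593) = +1; sign now +1; continue with (3147/9593)
flip (3147/9593) -> (9593/3147): both odd, 3147 mod 4 = 3, 9593 mod 4 = 1, so the flip contributes +1; sign now +1
(9593/3147): 9593 mod 3147 = 152, so (9593/3147) = (152/3147)
factor out 2^3: 152 = 2^3·19; with 3147 mod 8 = 3, (2/3147) = -1; sign now -1; continue with (19/3147)
flip (19/3147) -> (3147/19): both odd, 19 mod 4 = 3, 3147 mod 4 = 3, so the flip contributes -1; sign now +1
(3147/19): 3147 mod 19 = 12, so (3147/19) = (12/19)
factor out 2^2: 12 = 2^2·3; with 19 mod 8 = 3, (2/19) = -1; sign now +1; continue with (3/19)
flip (3/19) -> (19/3): both odd, 3 mod 4 = 3, 19 mod 4 = 3, so the flip contributes -1; sign now -1
(19/3): 19 mod 3 = 1, so (19/3) = (1/3)
reached (1/3) = 1, so the symbol is -1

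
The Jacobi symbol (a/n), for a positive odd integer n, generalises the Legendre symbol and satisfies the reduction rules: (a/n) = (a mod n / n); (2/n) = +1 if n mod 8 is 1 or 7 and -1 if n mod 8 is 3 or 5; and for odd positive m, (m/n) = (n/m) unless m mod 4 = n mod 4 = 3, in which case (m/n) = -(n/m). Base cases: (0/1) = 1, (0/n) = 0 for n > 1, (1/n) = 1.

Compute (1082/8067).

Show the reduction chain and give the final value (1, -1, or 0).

factor out 2^1: 1082 = 2^1·541; with 8067 mod 8 = 3, (2/8067) = -1; sign now -1; continue with (541/8067)
flip (541/8067) -> (8067/541): both odd, 541 mod 4 = 1, 8067 mod 4 = 3, so the flip contributes +1; sign now -1
(8067/541): 8067 mod 541 = 493, so (8067/541) = (493/541)
flip (493/541) -> (541/493): both odd, 493 mod 4 = 1, 541 mod 4 = 1, so the flip contributes +1; sign now -1
(541/493): 541 mod 493 = 48, so (541/493) = (48/493)
factor out 2^4: 48 = 2^4·3; with 493 mod 8 = 5, (2/493) = -1; sign now -1; continue with (3/493)
flip (3/493) -> (493/3): both odd, 3 mod 4 = 3, 493 mod 4 = 1, so the flip contributes +1; sign now -1
(493/3): 493 mod 3 = 1, so (493/3) = (1/3)
reached (1/3) = 1, so the symbol is -1

-1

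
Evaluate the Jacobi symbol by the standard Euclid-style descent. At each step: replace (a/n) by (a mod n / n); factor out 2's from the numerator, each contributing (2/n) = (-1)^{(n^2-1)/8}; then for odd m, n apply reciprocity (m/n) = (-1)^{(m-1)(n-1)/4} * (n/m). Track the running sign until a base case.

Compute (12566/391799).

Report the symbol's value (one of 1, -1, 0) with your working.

factor out 2^1: 12566 = 2^1·6283; with 391799 mod 8 = 7, (2/391799) = +1; sign now +1; continue with (6283/391799)
flip (6283/391799) -> (391799/6283): both odd, 6283 mod 4 = 3, 391799 mod 4 = 3, so the flip contributes -1; sign now -1
(391799/6283): 391799 mod 6283 = 2253, so (391799/6283) = (2253/6283)
flip (2253/6283) -> (6283/2253): both odd, 2253 mod 4 = 1, 6283 mod 4 = 3, so the flip contributes +1; sign now -1
(6283/2253): 6283 mod 2253 = 1777, so (6283/2253) = (1777/2253)
flip (1777/2253) -> (2253/1777): both odd, 1777 mod 4 = 1, 2253 mod 4 = 1, so the flip contributes +1; sign now -1
(2253/1777): 2253 mod 1777 = 476, so (2253/1777) = (476/1777)
factor out 2^2: 476 = 2^2·119; with 1777 mod 8 = 1, (2/1777) = +1; sign now -1; continue with (119/1777)
flip (119/1777) -> (1777/119): both odd, 119 mod 4 = 3, 1777 mod 4 = 1, so the flip contributes +1; sign now -1
(1777/119): 1777 mod 119 = 111, so (1777/119) = (111/119)
flip (111/119) -> (119/111): both odd, 111 mod 4 = 3, 119 mod 4 = 3, so the flip contributes -1; sign now +1
(119/111): 119 mod 111 = 8, so (119/111) = (8/111)
factor out 2^3: 8 = 2^3·1; with 111 mod 8 = 7, (2/111) = +1; sign now +1; continue with (1/111)
reached (1/111) = 1, so the symbol is +1

1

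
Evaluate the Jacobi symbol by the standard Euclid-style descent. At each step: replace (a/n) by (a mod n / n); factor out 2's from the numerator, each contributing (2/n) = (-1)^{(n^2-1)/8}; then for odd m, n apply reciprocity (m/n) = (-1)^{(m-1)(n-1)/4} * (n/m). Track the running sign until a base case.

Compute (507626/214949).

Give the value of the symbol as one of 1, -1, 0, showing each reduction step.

(507626/214949) = (77728/214949)   [reduce mod 214949]
77728 = 2^5·2429; (2/214949) = -1 since 214949 mod 8 = 5, so (77728/214949) = (-1)^5·(2429/214949); sign now -1
reciprocity: (2429/214949) = +1·(214949/2429) since 2429 mod 4 = 1, 214949 mod 4 = 1; sign now -1
(214949/2429) = (1197/2429)   [reduce mod 2429]
reciprocity: (1197/2429) = +1·(2429/1197) since 1197 mod 4 = 1, 2429 mod 4 = 1; sign now -1
(2429/1197) = (35/1197)   [reduce mod 1197]
reciprocity: (35/1197) = +1·(1197/35) since 35 mod 4 = 3, 1197 mod 4 = 1; sign now -1
(1197/35) = (7/35)   [reduce mod 35]
reciprocity: (7/35) = -1·(35/7) since 7 mod 4 = 3, 35 mod 4 = 3; sign now +1
(35/7) = (0/7)   [reduce mod 7]
(0/7) = 0   [gcd(a, n) > 1]; final value = 0

0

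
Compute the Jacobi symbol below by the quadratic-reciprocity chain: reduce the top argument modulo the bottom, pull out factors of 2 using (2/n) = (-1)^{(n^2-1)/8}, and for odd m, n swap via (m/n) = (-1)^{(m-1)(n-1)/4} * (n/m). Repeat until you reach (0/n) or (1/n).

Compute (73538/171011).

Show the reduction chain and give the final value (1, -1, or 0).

73538 = 2^1·36769; (2/171011) = -1 since 171011 mod 8 = 3, so (73538/171011) = (-1)^1·(36769/171011); sign now -1
reciprocity: (36769/171011) = +1·(171011/36769) since 36769 mod 4 = 1, 171011 mod 4 = 3; sign now -1
(171011/36769) = (23935/36769)   [reduce mod 36769]
reciprocity: (23935/36769) = +1·(36769/23935) since 23935 mod 4 = 3, 36769 mod 4 = 1; sign now -1
(36769/23935) = (12834/23935)   [reduce mod 23935]
12834 = 2^1·6417; (2/23935) = +1 since 23935 mod 8 = 7, so (12834/23935) = (+1)^1·(6417/23935); sign now -1
reciprocity: (6417/23935) = +1·(23935/6417) since 6417 mod 4 = 1, 23935 mod 4 = 3; sign now -1
(23935/6417) = (4684/6417)   [reduce mod 6417]
4684 = 2^2·1171; (2/6417) = +1 since 6417 mod 8 = 1, so (4684/6417) = (+1)^2·(1171/6417); sign now -1
reciprocity: (1171/6417) = +1·(6417/1171) since 1171 mod 4 = 3, 6417 mod 4 = 1; sign now -1
(6417/1171) = (562/1171)   [reduce mod 1171]
562 = 2^1·281; (2/1171) = -1 since 1171 mod 8 = 3, so (562/1171) = (-1)^1·(281/1171); sign now +1
reciprocity: (281/1171) = +1·(1171/281) since 281 mod 4 = 1, 1171 mod 4 = 3; sign now +1
(1171/281) = (47/281)   [reduce mod 281]
reciprocity: (47/281) = +1·(281/47) since 47 mod 4 = 3, 281 mod 4 = 1; sign now +1
(281/47) = (46/47)   [reduce mod 47]
46 = 2^1·23; (2/47) = +1 since 47 mod 8 = 7, so (46/47) = (+1)^1·(23/47); sign now +1
reciprocity: (23/47) = -1·(47/23) since 23 mod 4 = 3, 47 mod 4 = 3; sign now -1
(47/23) = (1/23)   [reduce mod 23]
(1/23) = 1; final value = sign = -1

-1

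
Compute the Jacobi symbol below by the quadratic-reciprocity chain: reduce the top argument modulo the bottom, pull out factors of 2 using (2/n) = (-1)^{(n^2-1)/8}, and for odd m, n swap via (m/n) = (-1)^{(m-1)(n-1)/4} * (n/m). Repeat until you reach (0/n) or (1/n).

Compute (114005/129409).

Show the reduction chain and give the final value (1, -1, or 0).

flip (114005/129409) -> (129409/114005): both odd, 114005 mod 4 = 1, 129409 mod 4 = 1, so the flip contributes +1; sign now +1
(129409/114005): 129409 mod 114005 = 15404, so (129409/114005) = (15404/114005)
factor out 2^2: 15404 = 2^2·3851; with 114005 mod 8 = 5, (2/114005) = -1; sign now +1; continue with (3851/114005)
flip (3851/114005) -> (114005/3851): both odd, 3851 mod 4 = 3, 114005 mod 4 = 1, so the flip contributes +1; sign now +1
(114005/3851): 114005 mod 3851 = 2326, so (114005/3851) = (2326/3851)
factor out 2^1: 2326 = 2^1·1163; with 3851 mod 8 = 3, (2/3851) = -1; sign now -1; continue with (1163/3851)
flip (1163/3851) -> (3851/1163): both odd, 1163 mod 4 = 3, 3851 mod 4 = 3, so the flip contributes -1; sign now +1
(3851/1163): 3851 mod 1163 = 362, so (3851/1163) = (362/1163)
factor out 2^1: 362 = 2^1·181; with 1163 mod 8 = 3, (2/1163) = -1; sign now -1; continue with (181/1163)
flip (181/1163) -> (1163/181): both odd, 181 mod 4 = 1, 1163 mod 4 = 3, so the flip contributes +1; sign now -1
(1163/181): 1163 mod 181 = 77, so (1163/181) = (77/181)
flip (77/181) -> (181/77): both odd, 77 mod 4 = 1, 181 mod 4 = 1, so the flip contributes +1; sign now -1
(181/77): 181 mod 77 = 27, so (181/77) = (27/77)
flip (27/77) -> (77/27): both odd, 27 mod 4 = 3, 77 mod 4 = 1, so the flip contributes +1; sign now -1
(77/27): 77 mod 27 = 23, so (77/27) = (23/27)
flip (23/27) -> (27/23): both odd, 23 mod 4 = 3, 27 mod 4 = 3, so the flip contributes -1; sign now +1
(27/23): 27 mod 23 = 4, so (27/23) = (4/23)
factor out 2^2: 4 = 2^2·1; with 23 mod 8 = 7, (2/23) = +1; sign now +1; continue with (1/23)
reached (1/23) = 1, so the symbol is +1

1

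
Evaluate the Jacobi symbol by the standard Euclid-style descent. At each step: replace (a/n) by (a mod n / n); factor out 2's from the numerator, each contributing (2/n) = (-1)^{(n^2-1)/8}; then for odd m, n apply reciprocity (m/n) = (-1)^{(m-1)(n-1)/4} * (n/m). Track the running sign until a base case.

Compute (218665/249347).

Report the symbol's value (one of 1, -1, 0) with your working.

1

reciprocity: (218665/249347) = +1·(249347/218665) since 218665 mod 4 = 1, 249347 mod 4 = 3; sign now +1
(249347/218665) = (30682/218665)   [reduce mod 218665]
30682 = 2^1·15341; (2/218665) = +1 since 218665 mod 8 = 1, so (30682/218665) = (+1)^1·(15341/218665); sign now +1
reciprocity: (15341/218665) = +1·(218665/15341) since 15341 mod 4 = 1, 218665 mod 4 = 1; sign now +1
(218665/15341) = (3891/15341)   [reduce mod 15341]
reciprocity: (3891/15341) = +1·(15341/3891) since 3891 mod 4 = 3, 15341 mod 4 = 1; sign now +1
(15341/3891) = (3668/3891)   [reduce mod 3891]
3668 = 2^2·917; (2/3891) = -1 since 3891 mod 8 = 3, so (3668/3891) = (-1)^2·(917/3891); sign now +1
reciprocity: (917/3891) = +1·(3891/917) since 917 mod 4 = 1, 3891 mod 4 = 3; sign now +1
(3891/917) = (223/917)   [reduce mod 917]
reciprocity: (223/917) = +1·(917/223) since 223 mod 4 = 3, 917 mod 4 = 1; sign now +1
(917/223) = (25/223)   [reduce mod 223]
reciprocity: (25/223) = +1·(223/25) since 25 mod 4 = 1, 223 mod 4 = 3; sign now +1
(223/25) = (23/25)   [reduce mod 25]
reciprocity: (23/25) = +1·(25/23) since 23 mod 4 = 3, 25 mod 4 = 1; sign now +1
(25/23) = (2/23)   [reduce mod 23]
2 = 2^1·1; (2/23) = +1 since 23 mod 8 = 7, so (2/23) = (+1)^1·(1/23); sign now +1
(1/23) = 1; final value = sign = +1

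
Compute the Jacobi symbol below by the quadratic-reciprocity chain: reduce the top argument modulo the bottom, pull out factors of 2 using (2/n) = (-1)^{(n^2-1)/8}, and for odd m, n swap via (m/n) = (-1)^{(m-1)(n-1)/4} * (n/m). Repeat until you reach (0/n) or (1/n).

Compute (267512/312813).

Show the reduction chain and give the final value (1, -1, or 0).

1

factor out 2^3: 267512 = 2^3·33439; with 312813 mod 8 = 5, (2/312813) = -1; sign now -1; continue with (33439/312813)
flip (33439/312813) -> (312813/33439): both odd, 33439 mod 4 = 3, 312813 mod 4 = 1, so the flip contributes +1; sign now -1
(312813/33439): 312813 mod 33439 = 11862, so (312813/33439) = (11862/33439)
factor out 2^1: 11862 = 2^1·5931; with 33439 mod 8 = 7, (2/33439) = +1; sign now -1; continue with (5931/33439)
flip (5931/33439) -> (33439/5931): both odd, 5931 mod 4 = 3, 33439 mod 4 = 3, so the flip contributes -1; sign now +1
(33439/5931): 33439 mod 5931 = 3784, so (33439/5931) = (3784/5931)
factor out 2^3: 3784 = 2^3·473; with 5931 mod 8 = 3, (2/5931) = -1; sign now -1; continue with (473/5931)
flip (473/5931) -> (5931/473): both odd, 473 mod 4 = 1, 5931 mod 4 = 3, so the flip contributes +1; sign now -1
(5931/473): 5931 mod 473 = 255, so (5931/473) = (255/473)
flip (255/473) -> (473/255): both odd, 255 mod 4 = 3, 473 mod 4 = 1, so the flip contributes +1; sign now -1
(473/255): 473 mod 255 = 218, so (473/255) = (218/255)
factor out 2^1: 218 = 2^1·109; with 255 mod 8 = 7, (2/255) = +1; sign now -1; continue with (109/255)
flip (109/255) -> (255/109): both odd, 109 mod 4 = 1, 255 mod 4 = 3, so the flip contributes +1; sign now -1
(255/109): 255 mod 109 = 37, so (255/109) = (37/109)
flip (37/109) -> (109/37): both odd, 37 mod 4 = 1, 109 mod 4 = 1, so the flip contributes +1; sign now -1
(109/37): 109 mod 37 = 35, so (109/37) = (35/37)
flip (35/37) -> (37/35): both odd, 35 mod 4 = 3, 37 mod 4 = 1, so the flip contributes +1; sign now -1
(37/35): 37 mod 35 = 2, so (37/35) = (2/35)
factor out 2^1: 2 = 2^1·1; with 35 mod 8 = 3, (2/35) = -1; sign now +1; continue with (1/35)
reached (1/35) = 1, so the symbol is +1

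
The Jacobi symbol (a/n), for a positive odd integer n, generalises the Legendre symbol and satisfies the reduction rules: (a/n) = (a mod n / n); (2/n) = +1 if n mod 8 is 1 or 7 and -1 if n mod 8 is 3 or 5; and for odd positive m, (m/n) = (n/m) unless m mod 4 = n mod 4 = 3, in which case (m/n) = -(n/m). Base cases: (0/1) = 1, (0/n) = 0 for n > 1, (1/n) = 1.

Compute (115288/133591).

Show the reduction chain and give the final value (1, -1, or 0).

-1

factor out 2^3: 115288 = 2^3·14411; with 133591 mod 8 = 7, (2/133591) = +1; sign now +1; continue with (14411/133591)
flip (14411/133591) -> (133591/14411): both odd, 14411 mod 4 = 3, 133591 mod 4 = 3, so the flip contributes -1; sign now -1
(133591/14411): 133591 mod 14411 = 3892, so (133591/14411) = (3892/14411)
factor out 2^2: 3892 = 2^2·973; with 14411 mod 8 = 3, (2/14411) = -1; sign now -1; continue with (973/14411)
flip (973/14411) -> (14411/973): both odd, 973 mod 4 = 1, 14411 mod 4 = 3, so the flip contributes +1; sign now -1
(14411/973): 14411 mod 973 = 789, so (14411/973) = (789/973)
flip (789/973) -> (973/789): both odd, 789 mod 4 = 1, 973 mod 4 = 1, so the flip contributes +1; sign now -1
(973/789): 973 mod 789 = 184, so (973/789) = (184/789)
factor out 2^3: 184 = 2^3·23; with 789 mod 8 = 5, (2/789) = -1; sign now +1; continue with (23/789)
flip (23/789) -> (789/23): both odd, 23 mod 4 = 3, 789 mod 4 = 1, so the flip contributes +1; sign now +1
(789/23): 789 mod 23 = 7, so (789/23) = (7/23)
flip (7/23) -> (23/7): both odd, 7 mod 4 = 3, 23 mod 4 = 3, so the flip contributes -1; sign now -1
(23/7): 23 mod 7 = 2, so (23/7) = (2/7)
factor out 2^1: 2 = 2^1·1; with 7 mod 8 = 7, (2/7) = +1; sign now -1; continue with (1/7)
reached (1/7) = 1, so the symbol is -1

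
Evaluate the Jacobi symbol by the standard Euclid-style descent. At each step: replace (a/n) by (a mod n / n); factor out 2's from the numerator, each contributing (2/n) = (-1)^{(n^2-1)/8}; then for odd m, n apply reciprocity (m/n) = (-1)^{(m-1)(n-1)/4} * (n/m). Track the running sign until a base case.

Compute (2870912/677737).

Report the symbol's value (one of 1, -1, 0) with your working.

(2870912/677737) = (159964/677737)   [reduce mod 677737]
159964 = 2^2·39991; (2/677737) = +1 since 677737 mod 8 = 1, so (159964/677737) = (+1)^2·(39991/677737); sign now +1
reciprocity: (39991/677737) = +1·(677737/39991) since 39991 mod 4 = 3, 677737 mod 4 = 1; sign now +1
(677737/39991) = (37881/39991)   [reduce mod 39991]
reciprocity: (37881/39991) = +1·(39991/37881) since 37881 mod 4 = 1, 39991 mod 4 = 3; sign now +1
(39991/37881) = (2110/37881)   [reduce mod 37881]
2110 = 2^1·1055; (2/37881) = +1 since 37881 mod 8 = 1, so (2110/37881) = (+1)^1·(1055/37881); sign now +1
reciprocity: (1055/37881) = +1·(37881/1055) since 1055 mod 4 = 3, 37881 mod 4 = 1; sign now +1
(37881/1055) = (956/1055)   [reduce mod 1055]
956 = 2^2·239; (2/1055) = +1 since 1055 mod 8 = 7, so (956/1055) = (+1)^2·(239/1055); sign now +1
reciprocity: (239/1055) = -1·(1055/239) since 239 mod 4 = 3, 1055 mod 4 = 3; sign now -1
(1055/239) = (99/239)   [reduce mod 239]
reciprocity: (99/239) = -1·(239/99) since 99 mod 4 = 3, 239 mod 4 = 3; sign now +1
(239/99) = (41/99)   [reduce mod 99]
reciprocity: (41/99) = +1·(99/41) since 41 mod 4 = 1, 99 mod 4 = 3; sign now +1
(99/41) = (17/41)   [reduce mod 41]
reciprocity: (17/41) = +1·(41/17) since 17 mod 4 = 1, 41 mod 4 = 1; sign now +1
(41/17) = (7/17)   [reduce mod 17]
reciprocity: (7/17) = +1·(17/7) since 7 mod 4 = 3, 17 mod 4 = 1; sign now +1
(17/7) = (3/7)   [reduce mod 7]
reciprocity: (3/7) = -1·(7/3) since 3 mod 4 = 3, 7 mod 4 = 3; sign now -1
(7/3) = (1/3)   [reduce mod 3]
(1/3) = 1; final value = sign = -1

-1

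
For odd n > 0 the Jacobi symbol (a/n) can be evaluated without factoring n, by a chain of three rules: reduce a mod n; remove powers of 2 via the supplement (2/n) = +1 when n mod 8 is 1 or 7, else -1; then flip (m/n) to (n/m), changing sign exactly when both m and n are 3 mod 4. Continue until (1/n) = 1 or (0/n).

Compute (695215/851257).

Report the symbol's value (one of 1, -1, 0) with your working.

-1

flip (695215/851257) -> (851257/695215): both odd, 695215 mod 4 = 3, 851257 mod 4 = 1, so the flip contributes +1; sign now +1
(851257/695215): 851257 mod 695215 = 156042, so (851257/695215) = (156042/695215)
factor out 2^1: 156042 = 2^1·78021; with 695215 mod 8 = 7, (2/695215) = +1; sign now +1; continue with (78021/695215)
flip (78021/695215) -> (695215/78021): both odd, 78021 mod 4 = 1, 695215 mod 4 = 3, so the flip contributes +1; sign now +1
(695215/78021): 695215 mod 78021 = 71047, so (695215/78021) = (71047/78021)
flip (71047/78021) -> (78021/71047): both odd, 71047 mod 4 = 3, 78021 mod 4 = 1, so the flip contributes +1; sign now +1
(78021/71047): 78021 mod 71047 = 6974, so (78021/71047) = (6974/71047)
factor out 2^1: 6974 = 2^1·3487; with 71047 mod 8 = 7, (2/71047) = +1; sign now +1; continue with (3487/71047)
flip (3487/71047) -> (71047/3487): both odd, 3487 mod 4 = 3, 71047 mod 4 = 3, so the flip contributes -1; sign now -1
(71047/3487): 71047 mod 3487 = 1307, so (71047/3487) = (1307/3487)
flip (1307/3487) -> (3487/1307): both odd, 1307 mod 4 = 3, 3487 mod 4 = 3, so the flip contributes -1; sign now +1
(3487/1307): 3487 mod 1307 = 873, so (3487/1307) = (873/1307)
flip (873/1307) -> (1307/873): both odd, 873 mod 4 = 1, 1307 mod 4 = 3, so the flip contributes +1; sign now +1
(1307/873): 1307 mod 873 = 434, so (1307/873) = (434/873)
factor out 2^1: 434 = 2^1·217; with 873 mod 8 = 1, (2/873) = +1; sign now +1; continue with (217/873)
flip (217/873) -> (873/217): both odd, 217 mod 4 = 1, 873 mod 4 = 1, so the flip contributes +1; sign now +1
(873/217): 873 mod 217 = 5, so (873/217) = (5/217)
flip (5/217) -> (217/5): both odd, 5 mod 4 = 1, 217 mod 4 = 1, so the flip contributes +1; sign now +1
(217/5): 217 mod 5 = 2, so (217/5) = (2/5)
factor out 2^1: 2 = 2^1·1; with 5 mod 8 = 5, (2/5) = -1; sign now -1; continue with (1/5)
reached (1/5) = 1, so the symbol is -1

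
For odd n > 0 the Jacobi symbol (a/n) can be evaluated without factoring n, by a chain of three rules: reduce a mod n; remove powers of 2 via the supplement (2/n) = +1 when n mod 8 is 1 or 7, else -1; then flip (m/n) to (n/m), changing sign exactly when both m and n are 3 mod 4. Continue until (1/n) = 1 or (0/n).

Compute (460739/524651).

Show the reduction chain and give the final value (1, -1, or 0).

1

flip (460739/524651) -> (524651/460739): both odd, 460739 mod 4 = 3, 524651 mod 4 = 3, so the flip contributes -1; sign now -1
(524651/460739): 524651 mod 460739 = 63912, so (524651/460739) = (63912/460739)
factor out 2^3: 63912 = 2^3·7989; with 460739 mod 8 = 3, (2/460739) = -1; sign now +1; continue with (7989/460739)
flip (7989/460739) -> (460739/7989): both odd, 7989 mod 4 = 1, 460739 mod 4 = 3, so the flip contributes +1; sign now +1
(460739/7989): 460739 mod 7989 = 5366, so (460739/7989) = (5366/7989)
factor out 2^1: 5366 = 2^1·2683; with 7989 mod 8 = 5, (2/7989) = -1; sign now -1; continue with (2683/7989)
flip (2683/7989) -> (7989/2683): both odd, 2683 mod 4 = 3, 7989 mod 4 = 1, so the flip contributes +1; sign now -1
(7989/2683): 7989 mod 2683 = 2623, so (7989/2683) = (2623/2683)
flip (2623/2683) -> (2683/2623): both odd, 2623 mod 4 = 3, 2683 mod 4 = 3, so the flip contributes -1; sign now +1
(2683/2623): 2683 mod 2623 = 60, so (2683/2623) = (60/2623)
factor out 2^2: 60 = 2^2·15; with 2623 mod 8 = 7, (2/2623) = +1; sign now +1; continue with (15/2623)
flip (15/2623) -> (2623/15): both odd, 15 mod 4 = 3, 2623 mod 4 = 3, so the flip contributes -1; sign now -1
(2623/15): 2623 mod 15 = 13, so (2623/15) = (13/15)
flip (13/15) -> (15/13): both odd, 13 mod 4 = 1, 15 mod 4 = 3, so the flip contributes +1; sign now -1
(15/13): 15 mod 13 = 2, so (15/13) = (2/13)
factor out 2^1: 2 = 2^1·1; with 13 mod 8 = 5, (2/13) = -1; sign now +1; continue with (1/13)
reached (1/13) = 1, so the symbol is +1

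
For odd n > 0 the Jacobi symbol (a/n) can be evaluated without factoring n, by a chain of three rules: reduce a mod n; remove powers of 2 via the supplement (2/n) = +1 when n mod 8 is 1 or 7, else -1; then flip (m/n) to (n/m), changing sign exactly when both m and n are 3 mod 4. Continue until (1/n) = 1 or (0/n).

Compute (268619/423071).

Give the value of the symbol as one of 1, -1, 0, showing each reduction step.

1

flip (268619/423071) -> (423071/268619): both odd, 268619 mod 4 = 3, 423071 mod 4 = 3, so the flip contributes -1; sign now -1
(423071/268619): 423071 mod 268619 = 154452, so (423071/268619) = (154452/268619)
factor out 2^2: 154452 = 2^2·38613; with 268619 mod 8 = 3, (2/268619) = -1; sign now -1; continue with (38613/268619)
flip (38613/268619) -> (268619/38613): both odd, 38613 mod 4 = 1, 268619 mod 4 = 3, so the flip contributes +1; sign now -1
(268619/38613): 268619 mod 38613 = 36941, so (268619/38613) = (36941/38613)
flip (36941/38613) -> (38613/36941): both odd, 36941 mod 4 = 1, 38613 mod 4 = 1, so the flip contributes +1; sign now -1
(38613/36941): 38613 mod 36941 = 1672, so (38613/36941) = (1672/36941)
factor out 2^3: 1672 = 2^3·209; with 36941 mod 8 = 5, (2/36941) = -1; sign now +1; continue with (209/36941)
flip (209/36941) -> (36941/209): both odd, 209 mod 4 = 1, 36941 mod 4 = 1, so the flip contributes +1; sign now +1
(36941/209): 36941 mod 209 = 157, so (36941/209) = (157/209)
flip (157/209) -> (209/157): both odd, 157 mod 4 = 1, 209 mod 4 = 1, so the flip contributes +1; sign now +1
(209/157): 209 mod 157 = 52, so (209/157) = (52/157)
factor out 2^2: 52 = 2^2·13; with 157 mod 8 = 5, (2/157) = -1; sign now +1; continue with (13/157)
flip (13/157) -> (157/13): both odd, 13 mod 4 = 1, 157 mod 4 = 1, so the flip contributes +1; sign now +1
(157/13): 157 mod 13 = 1, so (157/13) = (1/13)
reached (1/13) = 1, so the symbol is +1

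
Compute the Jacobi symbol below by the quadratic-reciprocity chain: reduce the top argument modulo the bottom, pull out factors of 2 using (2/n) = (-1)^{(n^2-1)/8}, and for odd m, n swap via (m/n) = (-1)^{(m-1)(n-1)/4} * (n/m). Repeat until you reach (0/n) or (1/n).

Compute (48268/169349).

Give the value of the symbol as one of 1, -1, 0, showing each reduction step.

-1

48268 = 2^2·12067; (2/169349) = -1 since 169349 mod 8 = 5, so (48268/169349) = (-1)^2·(12067/169349); sign now +1
reciprocity: (12067/169349) = +1·(169349/12067) since 12067 mod 4 = 3, 169349 mod 4 = 1; sign now +1
(169349/12067) = (411/12067)   [reduce mod 12067]
reciprocity: (411/12067) = -1·(12067/411) since 411 mod 4 = 3, 12067 mod 4 = 3; sign now -1
(12067/411) = (148/411)   [reduce mod 411]
148 = 2^2·37; (2/411) = -1 since 411 mod 8 = 3, so (148/411) = (-1)^2·(37/411); sign now -1
reciprocity: (37/411) = +1·(411/37) since 37 mod 4 = 1, 411 mod 4 = 3; sign now -1
(411/37) = (4/37)   [reduce mod 37]
4 = 2^2·1; (2/37) = -1 since 37 mod 8 = 5, so (4/37) = (-1)^2·(1/37); sign now -1
(1/37) = 1; final value = sign = -1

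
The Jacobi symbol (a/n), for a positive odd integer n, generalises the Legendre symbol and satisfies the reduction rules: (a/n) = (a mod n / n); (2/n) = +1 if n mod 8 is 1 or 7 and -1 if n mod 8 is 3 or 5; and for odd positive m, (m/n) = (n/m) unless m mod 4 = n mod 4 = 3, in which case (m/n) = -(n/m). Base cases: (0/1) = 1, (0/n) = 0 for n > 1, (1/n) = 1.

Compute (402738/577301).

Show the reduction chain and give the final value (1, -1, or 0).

-1

402738 = 2^1·201369; (2/577301) = -1 since 577301 mod 8 = 5, so (402738/577301) = (-1)^1·(201369/577301); sign now -1
reciprocity: (201369/577301) = +1·(577301/201369) since 201369 mod 4 = 1, 577301 mod 4 = 1; sign now -1
(577301/201369) = (174563/201369)   [reduce mod 201369]
reciprocity: (174563/201369) = +1·(201369/174563) since 174563 mod 4 = 3, 201369 mod 4 = 1; sign now -1
(201369/174563) = (26806/174563)   [reduce mod 174563]
26806 = 2^1·13403; (2/174563) = -1 since 174563 mod 8 = 3, so (26806/174563) = (-1)^1·(13403/174563); sign now +1
reciprocity: (13403/174563) = -1·(174563/13403) since 13403 mod 4 = 3, 174563 mod 4 = 3; sign now -1
(174563/13403) = (324/13403)   [reduce mod 13403]
324 = 2^2·81; (2/13403) = -1 since 13403 mod 8 = 3, so (324/13403) = (-1)^2·(81/13403); sign now -1
reciprocity: (81/13403) = +1·(13403/81) since 81 mod 4 = 1, 13403 mod 4 = 3; sign now -1
(13403/81) = (38/81)   [reduce mod 81]
38 = 2^1·19; (2/81) = +1 since 81 mod 8 = 1, so (38/81) = (+1)^1·(19/81); sign now -1
reciprocity: (19/81) = +1·(81/19) since 19 mod 4 = 3, 81 mod 4 = 1; sign now -1
(81/19) = (5/19)   [reduce mod 19]
reciprocity: (5/19) = +1·(19/5) since 5 mod 4 = 1, 19 mod 4 = 3; sign now -1
(19/5) = (4/5)   [reduce mod 5]
4 = 2^2·1; (2/5) = -1 since 5 mod 8 = 5, so (4/5) = (-1)^2·(1/5); sign now -1
(1/5) = 1; final value = sign = -1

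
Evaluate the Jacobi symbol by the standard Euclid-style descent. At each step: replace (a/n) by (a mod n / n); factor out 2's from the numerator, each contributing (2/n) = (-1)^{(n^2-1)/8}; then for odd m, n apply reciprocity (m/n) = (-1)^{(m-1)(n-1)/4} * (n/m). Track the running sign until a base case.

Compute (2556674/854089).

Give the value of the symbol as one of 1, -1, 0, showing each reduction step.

1

(2556674/854089): 2556674 mod 854089 = 848496, so (2556674/854089) = (848496/854089)
factor out 2^4: 848496 = 2^4·53031; with 854089 mod 8 = 1, (2/854089) = +1; sign now +1; continue with (53031/854089)
flip (53031/854089) -> (854089/53031): both odd, 53031 mod 4 = 3, 854089 mod 4 = 1, so the flip contributes +1; sign now +1
(854089/53031): 854089 mod 53031 = 5593, so (854089/53031) = (5593/53031)
flip (5593/53031) -> (53031/5593): both odd, 5593 mod 4 = 1, 53031 mod 4 = 3, so the flip contributes +1; sign now +1
(53031/5593): 53031 mod 5593 = 2694, so (53031/5593) = (2694/5593)
factor out 2^1: 2694 = 2^1·1347; with 5593 mod 8 = 1, (2/5593) = +1; sign now +1; continue with (1347/5593)
flip (1347/5593) -> (5593/1347): both odd, 1347 mod 4 = 3, 5593 mod 4 = 1, so the flip contributes +1; sign now +1
(5593/1347): 5593 mod 1347 = 205, so (5593/1347) = (205/1347)
flip (205/1347) -> (1347/205): both odd, 205 mod 4 = 1, 1347 mod 4 = 3, so the flip contributes +1; sign now +1
(1347/205): 1347 mod 205 = 117, so (1347/205) = (117/205)
flip (117/205) -> (205/117): both odd, 117 mod 4 = 1, 205 mod 4 = 1, so the flip contributes +1; sign now +1
(205/117): 205 mod 117 = 88, so (205/117) = (88/117)
factor out 2^3: 88 = 2^3·11; with 117 mod 8 = 5, (2/117) = -1; sign now -1; continue with (11/117)
flip (11/117) -> (117/11): both odd, 11 mod 4 = 3, 117 mod 4 = 1, so the flip contributes +1; sign now -1
(117/11): 117 mod 11 = 7, so (117/11) = (7/11)
flip (7/11) -> (11/7): both odd, 7 mod 4 = 3, 11 mod 4 = 3, so the flip contributes -1; sign now +1
(11/7): 11 mod 7 = 4, so (11/7) = (4/7)
factor out 2^2: 4 = 2^2·1; with 7 mod 8 = 7, (2/7) = +1; sign now +1; continue with (1/7)
reached (1/7) = 1, so the symbol is +1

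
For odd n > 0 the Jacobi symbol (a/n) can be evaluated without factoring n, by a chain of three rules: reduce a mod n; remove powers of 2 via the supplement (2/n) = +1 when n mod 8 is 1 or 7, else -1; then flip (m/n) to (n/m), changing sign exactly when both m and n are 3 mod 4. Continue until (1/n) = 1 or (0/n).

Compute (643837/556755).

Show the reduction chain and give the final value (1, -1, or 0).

1

(643837/556755) = (87082/556755)   [reduce mod 556755]
87082 = 2^1·43541; (2/556755) = -1 since 556755 mod 8 = 3, so (87082/556755) = (-1)^1·(43541/556755); sign now -1
reciprocity: (43541/556755) = +1·(556755/43541) since 43541 mod 4 = 1, 556755 mod 4 = 3; sign now -1
(556755/43541) = (34263/43541)   [reduce mod 43541]
reciprocity: (34263/43541) = +1·(43541/34263) since 34263 mod 4 = 3, 43541 mod 4 = 1; sign now -1
(43541/34263) = (9278/34263)   [reduce mod 34263]
9278 = 2^1·4639; (2/34263) = +1 since 34263 mod 8 = 7, so (9278/34263) = (+1)^1·(4639/34263); sign now -1
reciprocity: (4639/34263) = -1·(34263/4639) since 4639 mod 4 = 3, 34263 mod 4 = 3; sign now +1
(34263/4639) = (1790/4639)   [reduce mod 4639]
1790 = 2^1·895; (2/4639) = +1 since 4639 mod 8 = 7, so (1790/4639) = (+1)^1·(895/4639); sign now +1
reciprocity: (895/4639) = -1·(4639/895) since 895 mod 4 = 3, 4639 mod 4 = 3; sign now -1
(4639/895) = (164/895)   [reduce mod 895]
164 = 2^2·41; (2/895) = +1 since 895 mod 8 = 7, so (164/895) = (+1)^2·(41/895); sign now -1
reciprocity: (41/895) = +1·(895/41) since 41 mod 4 = 1, 895 mod 4 = 3; sign now -1
(895/41) = (34/41)   [reduce mod 41]
34 = 2^1·17; (2/41) = +1 since 41 mod 8 = 1, so (34/41) = (+1)^1·(17/41); sign now -1
reciprocity: (17/41) = +1·(41/17) since 17 mod 4 = 1, 41 mod 4 = 1; sign now -1
(41/17) = (7/17)   [reduce mod 17]
reciprocity: (7/17) = +1·(17/7) since 7 mod 4 = 3, 17 mod 4 = 1; sign now -1
(17/7) = (3/7)   [reduce mod 7]
reciprocity: (3/7) = -1·(7/3) since 3 mod 4 = 3, 7 mod 4 = 3; sign now +1
(7/3) = (1/3)   [reduce mod 3]
(1/3) = 1; final value = sign = +1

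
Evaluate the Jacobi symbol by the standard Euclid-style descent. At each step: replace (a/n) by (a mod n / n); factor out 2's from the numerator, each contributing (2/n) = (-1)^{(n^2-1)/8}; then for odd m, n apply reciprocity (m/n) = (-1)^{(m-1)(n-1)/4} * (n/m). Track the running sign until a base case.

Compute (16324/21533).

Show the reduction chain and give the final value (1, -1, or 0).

-1

16324 = 2^2·4081; (2/21533) = -1 since 21533 mod 8 = 5, so (16324/21533) = (-1)^2·(4081/21533); sign now +1
reciprocity: (4081/21533) = +1·(21533/4081) since 4081 mod 4 = 1, 21533 mod 4 = 1; sign now +1
(21533/4081) = (1128/4081)   [reduce mod 4081]
1128 = 2^3·141; (2/4081) = +1 since 4081 mod 8 = 1, so (1128/4081) = (+1)^3·(141/4081); sign now +1
reciprocity: (141/4081) = +1·(4081/141) since 141 mod 4 = 1, 4081 mod 4 = 1; sign now +1
(4081/141) = (133/141)   [reduce mod 141]
reciprocity: (133/141) = +1·(141/133) since 133 mod 4 = 1, 141 mod 4 = 1; sign now +1
(141/133) = (8/133)   [reduce mod 133]
8 = 2^3·1; (2/133) = -1 since 133 mod 8 = 5, so (8/133) = (-1)^3·(1/133); sign now -1
(1/133) = 1; final value = sign = -1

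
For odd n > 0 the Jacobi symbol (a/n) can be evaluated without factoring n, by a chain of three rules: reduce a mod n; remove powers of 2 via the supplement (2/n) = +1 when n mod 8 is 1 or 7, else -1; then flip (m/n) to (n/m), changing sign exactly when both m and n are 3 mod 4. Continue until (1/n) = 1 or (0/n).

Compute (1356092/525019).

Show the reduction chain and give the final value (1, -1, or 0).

-1

(1356092/525019): 1356092 mod 525019 = 306054, so (1356092/525019) = (306054/525019)
factor out 2^1: 306054 = 2^1·153027; with 525019 mod 8 = 3, (2/525019) = -1; sign now -1; continue with (153027/525019)
flip (153027/525019) -> (525019/153027): both odd, 153027 mod 4 = 3, 525019 mod 4 = 3, so the flip contributes -1; sign now +1
(525019/153027): 525019 mod 153027 = 65938, so (525019/153027) = (65938/153027)
factor out 2^1: 65938 = 2^1·32969; with 153027 mod 8 = 3, (2/153027) = -1; sign now -1; continue with (32969/153027)
flip (32969/153027) -> (153027/32969): both odd, 32969 mod 4 = 1, 153027 mod 4 = 3, so the flip contributes +1; sign now -1
(153027/32969): 153027 mod 32969 = 21151, so (153027/32969) = (21151/32969)
flip (21151/32969) -> (32969/21151): both odd, 21151 mod 4 = 3, 32969 mod 4 = 1, so the flip contributes +1; sign now -1
(32969/21151): 32969 mod 21151 = 11818, so (32969/21151) = (11818/21151)
factor out 2^1: 11818 = 2^1·5909; with 21151 mod 8 = 7, (2/21151) = +1; sign now -1; continue with (5909/21151)
flip (5909/21151) -> (21151/5909): both odd, 5909 mod 4 = 1, 21151 mod 4 = 3, so the flip contributes +1; sign now -1
(21151/5909): 21151 mod 5909 = 3424, so (21151/5909) = (3424/5909)
factor out 2^5: 3424 = 2^5·107; with 5909 mod 8 = 5, (2/5909) = -1; sign now +1; continue with (107/5909)
flip (107/5909) -> (5909/107): both odd, 107 mod 4 = 3, 5909 mod 4 = 1, so the flip contributes +1; sign now +1
(5909/107): 5909 mod 107 = 24, so (5909/107) = (24/107)
factor out 2^3: 24 = 2^3·3; with 107 mod 8 = 3, (2/107) = -1; sign now -1; continue with (3/107)
flip (3/107) -> (107/3): both odd, 3 mod 4 = 3, 107 mod 4 = 3, so the flip contributes -1; sign now +1
(107/3): 107 mod 3 = 2, so (107/3) = (2/3)
factor out 2^1: 2 = 2^1·1; with 3 mod 8 = 3, (2/3) = -1; sign now -1; continue with (1/3)
reached (1/3) = 1, so the symbol is -1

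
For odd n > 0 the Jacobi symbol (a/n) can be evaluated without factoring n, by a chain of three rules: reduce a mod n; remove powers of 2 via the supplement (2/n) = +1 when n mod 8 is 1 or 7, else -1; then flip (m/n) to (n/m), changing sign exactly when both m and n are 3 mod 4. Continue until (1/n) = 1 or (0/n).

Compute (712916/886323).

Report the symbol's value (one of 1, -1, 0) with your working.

-1

712916 = 2^2·178229; (2/886323) = -1 since 886323 mod 8 = 3, so (712916/886323) = (-1)^2·(178229/886323); sign now +1
reciprocity: (178229/886323) = +1·(886323/178229) since 178229 mod 4 = 1, 886323 mod 4 = 3; sign now +1
(886323/178229) = (173407/178229)   [reduce mod 178229]
reciprocity: (173407/178229) = +1·(178229/173407) since 173407 mod 4 = 3, 178229 mod 4 = 1; sign now +1
(178229/173407) = (4822/173407)   [reduce mod 173407]
4822 = 2^1·2411; (2/173407) = +1 since 173407 mod 8 = 7, so (4822/173407) = (+1)^1·(2411/173407); sign now +1
reciprocity: (2411/173407) = -1·(173407/2411) since 2411 mod 4 = 3, 173407 mod 4 = 3; sign now -1
(173407/2411) = (2226/2411)   [reduce mod 2411]
2226 = 2^1·1113; (2/2411) = -1 since 2411 mod 8 = 3, so (2226/2411) = (-1)^1·(1113/2411); sign now +1
reciprocity: (1113/2411) = +1·(2411/1113) since 1113 mod 4 = 1, 2411 mod 4 = 3; sign now +1
(2411/1113) = (185/1113)   [reduce mod 1113]
reciprocity: (185/1113) = +1·(1113/185) since 185 mod 4 = 1, 1113 mod 4 = 1; sign now +1
(1113/185) = (3/185)   [reduce mod 185]
reciprocity: (3/185) = +1·(185/3) since 3 mod 4 = 3, 185 mod 4 = 1; sign now +1
(185/3) = (2/3)   [reduce mod 3]
2 = 2^1·1; (2/3) = -1 since 3 mod 8 = 3, so (2/3) = (-1)^1·(1/3); sign now -1
(1/3) = 1; final value = sign = -1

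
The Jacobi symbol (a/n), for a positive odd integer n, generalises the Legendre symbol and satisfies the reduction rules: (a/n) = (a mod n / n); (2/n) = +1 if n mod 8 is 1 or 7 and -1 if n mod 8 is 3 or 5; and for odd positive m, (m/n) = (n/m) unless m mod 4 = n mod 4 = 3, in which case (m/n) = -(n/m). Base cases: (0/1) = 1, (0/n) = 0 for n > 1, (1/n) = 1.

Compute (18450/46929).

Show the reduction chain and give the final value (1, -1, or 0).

0

factor out 2^1: 18450 = 2^1·9225; with 46929 mod 8 = 1, (2/46929) = +1; sign now +1; continue with (9225/46929)
flip (9225/46929) -> (46929/9225): both odd, 9225 mod 4 = 1, 46929 mod 4 = 1, so the flip contributes +1; sign now +1
(46929/9225): 46929 mod 9225 = 804, so (46929/9225) = (804/9225)
factor out 2^2: 804 = 2^2·201; with 9225 mod 8 = 1, (2/9225) = +1; sign now +1; continue with (201/9225)
flip (201/9225) -> (9225/201): both odd, 201 mod 4 = 1, 9225 mod 4 = 1, so the flip contributes +1; sign now +1
(9225/201): 9225 mod 201 = 180, so (9225/201) = (180/201)
factor out 2^2: 180 = 2^2·45; with 201 mod 8 = 1, (2/201) = +1; sign now +1; continue with (45/201)
flip (45/201) -> (201/45): both odd, 45 mod 4 = 1, 201 mod 4 = 1, so the flip contributes +1; sign now +1
(201/45): 201 mod 45 = 21, so (201/45) = (21/45)
flip (21/45) -> (45/21): both odd, 21 mod 4 = 1, 45 mod 4 = 1, so the flip contributes +1; sign now +1
(45/21): 45 mod 21 = 3, so (45/21) = (3/21)
flip (3/21) -> (21/3): both odd, 3 mod 4 = 3, 21 mod 4 = 1, so the flip contributes +1; sign now +1
(21/3): 21 mod 3 = 0, so (21/3) = (0/3)
reached (0/3); gcd(a, n) > 1, so (0/3) = 0 and the symbol is 0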